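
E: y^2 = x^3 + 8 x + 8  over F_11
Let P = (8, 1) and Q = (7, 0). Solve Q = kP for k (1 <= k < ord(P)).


Enumerate multiples of P until we hit Q = (7, 0):
  1P = (8, 1)
  2P = (7, 0)
Match found at i = 2.

k = 2


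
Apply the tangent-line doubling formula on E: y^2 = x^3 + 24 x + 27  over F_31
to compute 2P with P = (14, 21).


Doubling: s = (3 x1^2 + a) / (2 y1)
s = (3*14^2 + 24) / (2*21) mod 31 = 19
x3 = s^2 - 2 x1 mod 31 = 19^2 - 2*14 = 23
y3 = s (x1 - x3) - y1 mod 31 = 19 * (14 - 23) - 21 = 25

2P = (23, 25)


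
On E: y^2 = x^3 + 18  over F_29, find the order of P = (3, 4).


Compute successive multiples of P until we hit O:
  1P = (3, 4)
  2P = (14, 6)
  3P = (7, 19)
  4P = (24, 26)
  5P = (15, 0)
  6P = (24, 3)
  7P = (7, 10)
  8P = (14, 23)
  ... (continuing to 10P)
  10P = O

ord(P) = 10


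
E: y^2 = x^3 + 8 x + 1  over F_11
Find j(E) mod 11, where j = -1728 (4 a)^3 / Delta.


Delta = -16(4 a^3 + 27 b^2) mod 11 = 9
-1728 * (4 a)^3 = -1728 * (4*8)^3 mod 11 = 1
j = 1 * 9^(-1) mod 11 = 5

j = 5 (mod 11)


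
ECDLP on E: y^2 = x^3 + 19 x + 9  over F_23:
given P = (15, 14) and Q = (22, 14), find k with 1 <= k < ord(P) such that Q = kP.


Enumerate multiples of P until we hit Q = (22, 14):
  1P = (15, 14)
  2P = (1, 11)
  3P = (2, 20)
  4P = (22, 14)
Match found at i = 4.

k = 4


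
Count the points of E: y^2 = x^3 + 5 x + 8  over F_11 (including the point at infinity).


For each x in F_11, count y with y^2 = x^3 + 5 x + 8 mod 11:
  x = 1: RHS = 3, y in [5, 6]  -> 2 point(s)
  x = 2: RHS = 4, y in [2, 9]  -> 2 point(s)
  x = 4: RHS = 4, y in [2, 9]  -> 2 point(s)
  x = 5: RHS = 4, y in [2, 9]  -> 2 point(s)
  x = 6: RHS = 1, y in [1, 10]  -> 2 point(s)
  x = 7: RHS = 1, y in [1, 10]  -> 2 point(s)
  x = 9: RHS = 1, y in [1, 10]  -> 2 point(s)
Affine points: 14. Add the point at infinity: total = 15.

#E(F_11) = 15


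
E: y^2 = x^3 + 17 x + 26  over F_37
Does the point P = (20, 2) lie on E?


Check whether y^2 = x^3 + 17 x + 26 (mod 37) for (x, y) = (20, 2).
LHS: y^2 = 2^2 mod 37 = 4
RHS: x^3 + 17 x + 26 = 20^3 + 17*20 + 26 mod 37 = 4
LHS = RHS

Yes, on the curve


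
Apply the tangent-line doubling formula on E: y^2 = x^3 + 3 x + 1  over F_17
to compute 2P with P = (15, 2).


Doubling: s = (3 x1^2 + a) / (2 y1)
s = (3*15^2 + 3) / (2*2) mod 17 = 8
x3 = s^2 - 2 x1 mod 17 = 8^2 - 2*15 = 0
y3 = s (x1 - x3) - y1 mod 17 = 8 * (15 - 0) - 2 = 16

2P = (0, 16)


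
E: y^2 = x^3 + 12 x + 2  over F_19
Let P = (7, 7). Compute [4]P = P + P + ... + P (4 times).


k = 4 = 100_2 (binary, LSB first: 001)
Double-and-add from P = (7, 7):
  bit 0 = 0: acc unchanged = O
  bit 1 = 0: acc unchanged = O
  bit 2 = 1: acc = O + (15, 17) = (15, 17)

4P = (15, 17)


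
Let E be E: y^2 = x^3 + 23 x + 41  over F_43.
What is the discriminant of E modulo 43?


4 a^3 + 27 b^2 = 4*23^3 + 27*41^2 = 48668 + 45387 = 94055
Delta = -16 * (94055) = -1504880
Delta mod 43 = 34

Delta = 34 (mod 43)


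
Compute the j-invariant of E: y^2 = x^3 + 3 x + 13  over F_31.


Delta = -16(4 a^3 + 27 b^2) mod 31 = 5
-1728 * (4 a)^3 = -1728 * (4*3)^3 mod 31 = 29
j = 29 * 5^(-1) mod 31 = 12

j = 12 (mod 31)


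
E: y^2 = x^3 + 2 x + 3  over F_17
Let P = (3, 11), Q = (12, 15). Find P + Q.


P != Q, so use the chord formula.
s = (y2 - y1) / (x2 - x1) = (4) / (9) mod 17 = 8
x3 = s^2 - x1 - x2 mod 17 = 8^2 - 3 - 12 = 15
y3 = s (x1 - x3) - y1 mod 17 = 8 * (3 - 15) - 11 = 12

P + Q = (15, 12)


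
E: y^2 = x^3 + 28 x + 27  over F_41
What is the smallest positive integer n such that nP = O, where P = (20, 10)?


Compute successive multiples of P until we hit O:
  1P = (20, 10)
  2P = (17, 2)
  3P = (2, 38)
  4P = (28, 7)
  5P = (13, 13)
  6P = (4, 30)
  7P = (16, 26)
  8P = (21, 35)
  ... (continuing to 26P)
  26P = O

ord(P) = 26


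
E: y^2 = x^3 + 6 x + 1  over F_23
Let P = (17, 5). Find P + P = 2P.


Doubling: s = (3 x1^2 + a) / (2 y1)
s = (3*17^2 + 6) / (2*5) mod 23 = 16
x3 = s^2 - 2 x1 mod 23 = 16^2 - 2*17 = 15
y3 = s (x1 - x3) - y1 mod 23 = 16 * (17 - 15) - 5 = 4

2P = (15, 4)


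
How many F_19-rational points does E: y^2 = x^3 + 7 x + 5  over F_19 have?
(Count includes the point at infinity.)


For each x in F_19, count y with y^2 = x^3 + 7 x + 5 mod 19:
  x = 0: RHS = 5, y in [9, 10]  -> 2 point(s)
  x = 6: RHS = 16, y in [4, 15]  -> 2 point(s)
  x = 7: RHS = 17, y in [6, 13]  -> 2 point(s)
  x = 10: RHS = 11, y in [7, 12]  -> 2 point(s)
  x = 11: RHS = 7, y in [8, 11]  -> 2 point(s)
  x = 14: RHS = 16, y in [4, 15]  -> 2 point(s)
  x = 18: RHS = 16, y in [4, 15]  -> 2 point(s)
Affine points: 14. Add the point at infinity: total = 15.

#E(F_19) = 15


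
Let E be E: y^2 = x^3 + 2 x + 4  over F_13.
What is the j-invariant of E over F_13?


Delta = -16(4 a^3 + 27 b^2) mod 13 = 12
-1728 * (4 a)^3 = -1728 * (4*2)^3 mod 13 = 5
j = 5 * 12^(-1) mod 13 = 8

j = 8 (mod 13)


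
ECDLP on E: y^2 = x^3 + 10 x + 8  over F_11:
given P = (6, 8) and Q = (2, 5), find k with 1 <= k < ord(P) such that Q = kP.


Enumerate multiples of P until we hit Q = (2, 5):
  1P = (6, 8)
  2P = (2, 5)
Match found at i = 2.

k = 2


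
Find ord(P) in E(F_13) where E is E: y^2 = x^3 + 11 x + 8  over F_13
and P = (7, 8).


Compute successive multiples of P until we hit O:
  1P = (7, 8)
  2P = (11, 11)
  3P = (11, 2)
  4P = (7, 5)
  5P = O

ord(P) = 5


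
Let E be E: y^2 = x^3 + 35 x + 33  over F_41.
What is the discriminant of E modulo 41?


4 a^3 + 27 b^2 = 4*35^3 + 27*33^2 = 171500 + 29403 = 200903
Delta = -16 * (200903) = -3214448
Delta mod 41 = 34

Delta = 34 (mod 41)


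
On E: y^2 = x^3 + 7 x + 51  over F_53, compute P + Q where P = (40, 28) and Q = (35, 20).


P != Q, so use the chord formula.
s = (y2 - y1) / (x2 - x1) = (45) / (48) mod 53 = 44
x3 = s^2 - x1 - x2 mod 53 = 44^2 - 40 - 35 = 6
y3 = s (x1 - x3) - y1 mod 53 = 44 * (40 - 6) - 28 = 37

P + Q = (6, 37)


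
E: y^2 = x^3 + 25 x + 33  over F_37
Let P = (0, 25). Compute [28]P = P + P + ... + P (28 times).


k = 28 = 11100_2 (binary, LSB first: 00111)
Double-and-add from P = (0, 25):
  bit 0 = 0: acc unchanged = O
  bit 1 = 0: acc unchanged = O
  bit 2 = 1: acc = O + (30, 25) = (30, 25)
  bit 3 = 1: acc = (30, 25) + (15, 34) = (19, 35)
  bit 4 = 1: acc = (19, 35) + (35, 30) = (24, 29)

28P = (24, 29)


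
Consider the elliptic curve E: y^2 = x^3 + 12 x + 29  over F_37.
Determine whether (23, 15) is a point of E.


Check whether y^2 = x^3 + 12 x + 29 (mod 37) for (x, y) = (23, 15).
LHS: y^2 = 15^2 mod 37 = 3
RHS: x^3 + 12 x + 29 = 23^3 + 12*23 + 29 mod 37 = 3
LHS = RHS

Yes, on the curve


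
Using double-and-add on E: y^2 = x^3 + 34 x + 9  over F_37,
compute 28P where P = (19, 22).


k = 28 = 11100_2 (binary, LSB first: 00111)
Double-and-add from P = (19, 22):
  bit 0 = 0: acc unchanged = O
  bit 1 = 0: acc unchanged = O
  bit 2 = 1: acc = O + (28, 26) = (28, 26)
  bit 3 = 1: acc = (28, 26) + (15, 34) = (27, 36)
  bit 4 = 1: acc = (27, 36) + (8, 33) = (1, 9)

28P = (1, 9)


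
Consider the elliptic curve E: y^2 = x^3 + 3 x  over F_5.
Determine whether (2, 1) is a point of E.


Check whether y^2 = x^3 + 3 x + 0 (mod 5) for (x, y) = (2, 1).
LHS: y^2 = 1^2 mod 5 = 1
RHS: x^3 + 3 x + 0 = 2^3 + 3*2 + 0 mod 5 = 4
LHS != RHS

No, not on the curve


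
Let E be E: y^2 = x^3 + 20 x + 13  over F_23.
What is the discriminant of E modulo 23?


4 a^3 + 27 b^2 = 4*20^3 + 27*13^2 = 32000 + 4563 = 36563
Delta = -16 * (36563) = -585008
Delta mod 23 = 20

Delta = 20 (mod 23)


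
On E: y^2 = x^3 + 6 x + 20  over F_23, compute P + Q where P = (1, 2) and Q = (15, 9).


P != Q, so use the chord formula.
s = (y2 - y1) / (x2 - x1) = (7) / (14) mod 23 = 12
x3 = s^2 - x1 - x2 mod 23 = 12^2 - 1 - 15 = 13
y3 = s (x1 - x3) - y1 mod 23 = 12 * (1 - 13) - 2 = 15

P + Q = (13, 15)


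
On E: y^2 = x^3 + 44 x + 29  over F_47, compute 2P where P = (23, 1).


Doubling: s = (3 x1^2 + a) / (2 y1)
s = (3*23^2 + 44) / (2*1) mod 47 = 40
x3 = s^2 - 2 x1 mod 47 = 40^2 - 2*23 = 3
y3 = s (x1 - x3) - y1 mod 47 = 40 * (23 - 3) - 1 = 0

2P = (3, 0)


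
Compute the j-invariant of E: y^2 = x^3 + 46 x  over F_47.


Delta = -16(4 a^3 + 27 b^2) mod 47 = 17
-1728 * (4 a)^3 = -1728 * (4*46)^3 mod 47 = 1
j = 1 * 17^(-1) mod 47 = 36

j = 36 (mod 47)


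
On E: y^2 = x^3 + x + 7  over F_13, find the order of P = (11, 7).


Compute successive multiples of P until we hit O:
  1P = (11, 7)
  2P = (4, 6)
  3P = (2, 11)
  4P = (1, 3)
  5P = (10, 9)
  6P = (9, 2)
  7P = (9, 11)
  8P = (10, 4)
  ... (continuing to 13P)
  13P = O

ord(P) = 13


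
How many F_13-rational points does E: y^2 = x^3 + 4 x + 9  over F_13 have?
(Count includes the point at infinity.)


For each x in F_13, count y with y^2 = x^3 + 4 x + 9 mod 13:
  x = 0: RHS = 9, y in [3, 10]  -> 2 point(s)
  x = 1: RHS = 1, y in [1, 12]  -> 2 point(s)
  x = 2: RHS = 12, y in [5, 8]  -> 2 point(s)
  x = 3: RHS = 9, y in [3, 10]  -> 2 point(s)
  x = 7: RHS = 3, y in [4, 9]  -> 2 point(s)
  x = 10: RHS = 9, y in [3, 10]  -> 2 point(s)
  x = 12: RHS = 4, y in [2, 11]  -> 2 point(s)
Affine points: 14. Add the point at infinity: total = 15.

#E(F_13) = 15


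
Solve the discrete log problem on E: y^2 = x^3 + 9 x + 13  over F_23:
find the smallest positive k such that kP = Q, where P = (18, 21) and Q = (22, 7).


Enumerate multiples of P until we hit Q = (22, 7):
  1P = (18, 21)
  2P = (14, 10)
  3P = (0, 17)
  4P = (13, 21)
  5P = (15, 2)
  6P = (2, 19)
  7P = (12, 20)
  8P = (9, 15)
  9P = (22, 7)
Match found at i = 9.

k = 9


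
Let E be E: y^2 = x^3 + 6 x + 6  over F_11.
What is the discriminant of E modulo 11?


4 a^3 + 27 b^2 = 4*6^3 + 27*6^2 = 864 + 972 = 1836
Delta = -16 * (1836) = -29376
Delta mod 11 = 5

Delta = 5 (mod 11)


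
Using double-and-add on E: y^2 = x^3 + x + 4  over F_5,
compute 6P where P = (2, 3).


k = 6 = 110_2 (binary, LSB first: 011)
Double-and-add from P = (2, 3):
  bit 0 = 0: acc unchanged = O
  bit 1 = 1: acc = O + (0, 3) = (0, 3)
  bit 2 = 1: acc = (0, 3) + (1, 1) = (3, 3)

6P = (3, 3)


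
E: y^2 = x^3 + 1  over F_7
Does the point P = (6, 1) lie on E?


Check whether y^2 = x^3 + 0 x + 1 (mod 7) for (x, y) = (6, 1).
LHS: y^2 = 1^2 mod 7 = 1
RHS: x^3 + 0 x + 1 = 6^3 + 0*6 + 1 mod 7 = 0
LHS != RHS

No, not on the curve


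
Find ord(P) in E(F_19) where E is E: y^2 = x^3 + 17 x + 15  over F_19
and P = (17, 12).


Compute successive multiples of P until we hit O:
  1P = (17, 12)
  2P = (8, 6)
  3P = (5, 15)
  4P = (3, 13)
  5P = (15, 15)
  6P = (13, 1)
  7P = (12, 16)
  8P = (18, 4)
  ... (continuing to 22P)
  22P = O

ord(P) = 22


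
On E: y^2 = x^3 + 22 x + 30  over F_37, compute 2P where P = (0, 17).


Doubling: s = (3 x1^2 + a) / (2 y1)
s = (3*0^2 + 22) / (2*17) mod 37 = 5
x3 = s^2 - 2 x1 mod 37 = 5^2 - 2*0 = 25
y3 = s (x1 - x3) - y1 mod 37 = 5 * (0 - 25) - 17 = 6

2P = (25, 6)


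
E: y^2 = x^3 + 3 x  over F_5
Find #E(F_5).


For each x in F_5, count y with y^2 = x^3 + 3 x + 0 mod 5:
  x = 0: RHS = 0, y in [0]  -> 1 point(s)
  x = 1: RHS = 4, y in [2, 3]  -> 2 point(s)
  x = 2: RHS = 4, y in [2, 3]  -> 2 point(s)
  x = 3: RHS = 1, y in [1, 4]  -> 2 point(s)
  x = 4: RHS = 1, y in [1, 4]  -> 2 point(s)
Affine points: 9. Add the point at infinity: total = 10.

#E(F_5) = 10


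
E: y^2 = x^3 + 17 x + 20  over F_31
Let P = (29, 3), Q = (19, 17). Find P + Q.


P != Q, so use the chord formula.
s = (y2 - y1) / (x2 - x1) = (14) / (21) mod 31 = 11
x3 = s^2 - x1 - x2 mod 31 = 11^2 - 29 - 19 = 11
y3 = s (x1 - x3) - y1 mod 31 = 11 * (29 - 11) - 3 = 9

P + Q = (11, 9)


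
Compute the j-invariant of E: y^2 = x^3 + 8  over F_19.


Delta = -16(4 a^3 + 27 b^2) mod 19 = 16
-1728 * (4 a)^3 = -1728 * (4*0)^3 mod 19 = 0
j = 0 * 16^(-1) mod 19 = 0

j = 0 (mod 19)


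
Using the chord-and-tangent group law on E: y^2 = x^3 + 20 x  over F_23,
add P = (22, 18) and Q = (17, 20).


P != Q, so use the chord formula.
s = (y2 - y1) / (x2 - x1) = (2) / (18) mod 23 = 18
x3 = s^2 - x1 - x2 mod 23 = 18^2 - 22 - 17 = 9
y3 = s (x1 - x3) - y1 mod 23 = 18 * (22 - 9) - 18 = 9

P + Q = (9, 9)


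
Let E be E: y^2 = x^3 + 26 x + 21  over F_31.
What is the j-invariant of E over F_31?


Delta = -16(4 a^3 + 27 b^2) mod 31 = 16
-1728 * (4 a)^3 = -1728 * (4*26)^3 mod 31 = 15
j = 15 * 16^(-1) mod 31 = 30

j = 30 (mod 31)


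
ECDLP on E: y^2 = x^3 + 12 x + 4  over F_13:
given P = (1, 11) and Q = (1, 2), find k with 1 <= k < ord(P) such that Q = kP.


Enumerate multiples of P until we hit Q = (1, 2):
  1P = (1, 11)
  2P = (8, 12)
  3P = (8, 1)
  4P = (1, 2)
Match found at i = 4.

k = 4


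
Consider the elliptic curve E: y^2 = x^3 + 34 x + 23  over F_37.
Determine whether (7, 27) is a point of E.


Check whether y^2 = x^3 + 34 x + 23 (mod 37) for (x, y) = (7, 27).
LHS: y^2 = 27^2 mod 37 = 26
RHS: x^3 + 34 x + 23 = 7^3 + 34*7 + 23 mod 37 = 12
LHS != RHS

No, not on the curve


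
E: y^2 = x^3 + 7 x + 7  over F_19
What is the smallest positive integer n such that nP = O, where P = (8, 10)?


Compute successive multiples of P until we hit O:
  1P = (8, 10)
  2P = (8, 9)
  3P = O

ord(P) = 3


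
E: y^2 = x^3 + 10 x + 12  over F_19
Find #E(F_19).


For each x in F_19, count y with y^2 = x^3 + 10 x + 12 mod 19:
  x = 1: RHS = 4, y in [2, 17]  -> 2 point(s)
  x = 5: RHS = 16, y in [4, 15]  -> 2 point(s)
  x = 7: RHS = 7, y in [8, 11]  -> 2 point(s)
  x = 11: RHS = 9, y in [3, 16]  -> 2 point(s)
  x = 12: RHS = 17, y in [6, 13]  -> 2 point(s)
  x = 18: RHS = 1, y in [1, 18]  -> 2 point(s)
Affine points: 12. Add the point at infinity: total = 13.

#E(F_19) = 13


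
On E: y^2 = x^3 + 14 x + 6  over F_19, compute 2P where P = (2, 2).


Doubling: s = (3 x1^2 + a) / (2 y1)
s = (3*2^2 + 14) / (2*2) mod 19 = 16
x3 = s^2 - 2 x1 mod 19 = 16^2 - 2*2 = 5
y3 = s (x1 - x3) - y1 mod 19 = 16 * (2 - 5) - 2 = 7

2P = (5, 7)


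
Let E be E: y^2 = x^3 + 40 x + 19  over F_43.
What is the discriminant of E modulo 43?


4 a^3 + 27 b^2 = 4*40^3 + 27*19^2 = 256000 + 9747 = 265747
Delta = -16 * (265747) = -4251952
Delta mod 43 = 17

Delta = 17 (mod 43)


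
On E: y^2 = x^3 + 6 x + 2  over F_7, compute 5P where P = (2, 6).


k = 5 = 101_2 (binary, LSB first: 101)
Double-and-add from P = (2, 6):
  bit 0 = 1: acc = O + (2, 6) = (2, 6)
  bit 1 = 0: acc unchanged = (2, 6)
  bit 2 = 1: acc = (2, 6) + (1, 4) = (1, 3)

5P = (1, 3)


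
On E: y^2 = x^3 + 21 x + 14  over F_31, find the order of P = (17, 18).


Compute successive multiples of P until we hit O:
  1P = (17, 18)
  2P = (13, 29)
  3P = (26, 30)
  4P = (7, 16)
  5P = (12, 14)
  6P = (20, 23)
  7P = (14, 18)
  8P = (0, 13)
  ... (continuing to 31P)
  31P = O

ord(P) = 31


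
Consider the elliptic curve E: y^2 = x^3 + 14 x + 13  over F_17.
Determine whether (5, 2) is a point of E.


Check whether y^2 = x^3 + 14 x + 13 (mod 17) for (x, y) = (5, 2).
LHS: y^2 = 2^2 mod 17 = 4
RHS: x^3 + 14 x + 13 = 5^3 + 14*5 + 13 mod 17 = 4
LHS = RHS

Yes, on the curve


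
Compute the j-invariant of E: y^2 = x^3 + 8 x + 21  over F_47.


Delta = -16(4 a^3 + 27 b^2) mod 47 = 17
-1728 * (4 a)^3 = -1728 * (4*8)^3 mod 47 = 5
j = 5 * 17^(-1) mod 47 = 39

j = 39 (mod 47)


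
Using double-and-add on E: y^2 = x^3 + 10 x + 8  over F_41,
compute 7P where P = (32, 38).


k = 7 = 111_2 (binary, LSB first: 111)
Double-and-add from P = (32, 38):
  bit 0 = 1: acc = O + (32, 38) = (32, 38)
  bit 1 = 1: acc = (32, 38) + (0, 34) = (34, 13)
  bit 2 = 1: acc = (34, 13) + (39, 29) = (34, 28)

7P = (34, 28)


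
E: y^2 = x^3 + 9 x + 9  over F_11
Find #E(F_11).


For each x in F_11, count y with y^2 = x^3 + 9 x + 9 mod 11:
  x = 0: RHS = 9, y in [3, 8]  -> 2 point(s)
  x = 5: RHS = 3, y in [5, 6]  -> 2 point(s)
  x = 6: RHS = 4, y in [2, 9]  -> 2 point(s)
  x = 9: RHS = 5, y in [4, 7]  -> 2 point(s)
Affine points: 8. Add the point at infinity: total = 9.

#E(F_11) = 9


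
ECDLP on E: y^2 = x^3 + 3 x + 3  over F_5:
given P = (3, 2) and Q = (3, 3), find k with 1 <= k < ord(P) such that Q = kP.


Enumerate multiples of P until we hit Q = (3, 3):
  1P = (3, 2)
  2P = (4, 3)
  3P = (4, 2)
  4P = (3, 3)
Match found at i = 4.

k = 4


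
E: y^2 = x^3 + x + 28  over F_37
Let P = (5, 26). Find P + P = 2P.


Doubling: s = (3 x1^2 + a) / (2 y1)
s = (3*5^2 + 1) / (2*26) mod 37 = 10
x3 = s^2 - 2 x1 mod 37 = 10^2 - 2*5 = 16
y3 = s (x1 - x3) - y1 mod 37 = 10 * (5 - 16) - 26 = 12

2P = (16, 12)


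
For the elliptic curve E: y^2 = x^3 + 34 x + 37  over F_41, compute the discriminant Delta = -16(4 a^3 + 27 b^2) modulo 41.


4 a^3 + 27 b^2 = 4*34^3 + 27*37^2 = 157216 + 36963 = 194179
Delta = -16 * (194179) = -3106864
Delta mod 41 = 34

Delta = 34 (mod 41)


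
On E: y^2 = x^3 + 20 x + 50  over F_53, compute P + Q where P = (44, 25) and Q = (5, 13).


P != Q, so use the chord formula.
s = (y2 - y1) / (x2 - x1) = (41) / (14) mod 53 = 37
x3 = s^2 - x1 - x2 mod 53 = 37^2 - 44 - 5 = 48
y3 = s (x1 - x3) - y1 mod 53 = 37 * (44 - 48) - 25 = 39

P + Q = (48, 39)


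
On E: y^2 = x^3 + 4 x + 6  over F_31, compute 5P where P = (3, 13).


k = 5 = 101_2 (binary, LSB first: 101)
Double-and-add from P = (3, 13):
  bit 0 = 1: acc = O + (3, 13) = (3, 13)
  bit 1 = 0: acc unchanged = (3, 13)
  bit 2 = 1: acc = (3, 13) + (19, 11) = (25, 13)

5P = (25, 13)


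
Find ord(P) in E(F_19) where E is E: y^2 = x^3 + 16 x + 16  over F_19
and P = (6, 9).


Compute successive multiples of P until we hit O:
  1P = (6, 9)
  2P = (12, 13)
  3P = (12, 6)
  4P = (6, 10)
  5P = O

ord(P) = 5


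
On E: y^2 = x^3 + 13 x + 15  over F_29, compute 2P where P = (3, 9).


Doubling: s = (3 x1^2 + a) / (2 y1)
s = (3*3^2 + 13) / (2*9) mod 29 = 28
x3 = s^2 - 2 x1 mod 29 = 28^2 - 2*3 = 24
y3 = s (x1 - x3) - y1 mod 29 = 28 * (3 - 24) - 9 = 12

2P = (24, 12)


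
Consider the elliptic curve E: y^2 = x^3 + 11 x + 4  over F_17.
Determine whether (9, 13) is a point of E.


Check whether y^2 = x^3 + 11 x + 4 (mod 17) for (x, y) = (9, 13).
LHS: y^2 = 13^2 mod 17 = 16
RHS: x^3 + 11 x + 4 = 9^3 + 11*9 + 4 mod 17 = 16
LHS = RHS

Yes, on the curve


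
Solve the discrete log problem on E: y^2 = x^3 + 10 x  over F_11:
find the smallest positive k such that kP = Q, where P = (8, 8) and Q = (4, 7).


Enumerate multiples of P until we hit Q = (4, 7):
  1P = (8, 8)
  2P = (4, 4)
  3P = (0, 0)
  4P = (4, 7)
Match found at i = 4.

k = 4


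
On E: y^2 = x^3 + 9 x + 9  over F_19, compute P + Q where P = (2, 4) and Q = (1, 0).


P != Q, so use the chord formula.
s = (y2 - y1) / (x2 - x1) = (15) / (18) mod 19 = 4
x3 = s^2 - x1 - x2 mod 19 = 4^2 - 2 - 1 = 13
y3 = s (x1 - x3) - y1 mod 19 = 4 * (2 - 13) - 4 = 9

P + Q = (13, 9)


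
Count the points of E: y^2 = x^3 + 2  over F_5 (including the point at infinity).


For each x in F_5, count y with y^2 = x^3 + 0 x + 2 mod 5:
  x = 2: RHS = 0, y in [0]  -> 1 point(s)
  x = 3: RHS = 4, y in [2, 3]  -> 2 point(s)
  x = 4: RHS = 1, y in [1, 4]  -> 2 point(s)
Affine points: 5. Add the point at infinity: total = 6.

#E(F_5) = 6


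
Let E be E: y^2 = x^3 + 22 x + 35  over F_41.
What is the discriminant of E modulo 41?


4 a^3 + 27 b^2 = 4*22^3 + 27*35^2 = 42592 + 33075 = 75667
Delta = -16 * (75667) = -1210672
Delta mod 41 = 17

Delta = 17 (mod 41)


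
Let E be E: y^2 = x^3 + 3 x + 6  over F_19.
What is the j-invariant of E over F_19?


Delta = -16(4 a^3 + 27 b^2) mod 19 = 10
-1728 * (4 a)^3 = -1728 * (4*3)^3 mod 19 = 18
j = 18 * 10^(-1) mod 19 = 17

j = 17 (mod 19)


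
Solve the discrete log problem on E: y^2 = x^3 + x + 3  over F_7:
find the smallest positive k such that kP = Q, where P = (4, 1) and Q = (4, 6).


Enumerate multiples of P until we hit Q = (4, 6):
  1P = (4, 1)
  2P = (6, 6)
  3P = (5, 0)
  4P = (6, 1)
  5P = (4, 6)
Match found at i = 5.

k = 5


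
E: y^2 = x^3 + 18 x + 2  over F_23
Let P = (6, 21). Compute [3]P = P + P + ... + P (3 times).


k = 3 = 11_2 (binary, LSB first: 11)
Double-and-add from P = (6, 21):
  bit 0 = 1: acc = O + (6, 21) = (6, 21)
  bit 1 = 1: acc = (6, 21) + (20, 6) = (10, 3)

3P = (10, 3)


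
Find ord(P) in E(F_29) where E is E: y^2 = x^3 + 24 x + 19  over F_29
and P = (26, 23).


Compute successive multiples of P until we hit O:
  1P = (26, 23)
  2P = (15, 10)
  3P = (16, 2)
  4P = (12, 18)
  5P = (4, 18)
  6P = (22, 28)
  7P = (17, 2)
  8P = (14, 5)
  ... (continuing to 29P)
  29P = O

ord(P) = 29


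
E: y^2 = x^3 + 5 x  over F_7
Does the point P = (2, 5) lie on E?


Check whether y^2 = x^3 + 5 x + 0 (mod 7) for (x, y) = (2, 5).
LHS: y^2 = 5^2 mod 7 = 4
RHS: x^3 + 5 x + 0 = 2^3 + 5*2 + 0 mod 7 = 4
LHS = RHS

Yes, on the curve


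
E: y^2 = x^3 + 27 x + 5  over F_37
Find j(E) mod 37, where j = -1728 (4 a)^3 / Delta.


Delta = -16(4 a^3 + 27 b^2) mod 37 = 31
-1728 * (4 a)^3 = -1728 * (4*27)^3 mod 37 = 36
j = 36 * 31^(-1) mod 37 = 31

j = 31 (mod 37)


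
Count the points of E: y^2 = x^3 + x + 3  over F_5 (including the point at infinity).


For each x in F_5, count y with y^2 = x^3 + 1 x + 3 mod 5:
  x = 1: RHS = 0, y in [0]  -> 1 point(s)
  x = 4: RHS = 1, y in [1, 4]  -> 2 point(s)
Affine points: 3. Add the point at infinity: total = 4.

#E(F_5) = 4


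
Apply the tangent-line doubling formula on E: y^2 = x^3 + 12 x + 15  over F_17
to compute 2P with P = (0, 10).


Doubling: s = (3 x1^2 + a) / (2 y1)
s = (3*0^2 + 12) / (2*10) mod 17 = 4
x3 = s^2 - 2 x1 mod 17 = 4^2 - 2*0 = 16
y3 = s (x1 - x3) - y1 mod 17 = 4 * (0 - 16) - 10 = 11

2P = (16, 11)


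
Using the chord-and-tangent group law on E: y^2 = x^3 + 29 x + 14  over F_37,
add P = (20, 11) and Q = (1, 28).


P != Q, so use the chord formula.
s = (y2 - y1) / (x2 - x1) = (17) / (18) mod 37 = 3
x3 = s^2 - x1 - x2 mod 37 = 3^2 - 20 - 1 = 25
y3 = s (x1 - x3) - y1 mod 37 = 3 * (20 - 25) - 11 = 11

P + Q = (25, 11)


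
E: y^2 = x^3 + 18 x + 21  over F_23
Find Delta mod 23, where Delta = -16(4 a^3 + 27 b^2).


4 a^3 + 27 b^2 = 4*18^3 + 27*21^2 = 23328 + 11907 = 35235
Delta = -16 * (35235) = -563760
Delta mod 23 = 16

Delta = 16 (mod 23)


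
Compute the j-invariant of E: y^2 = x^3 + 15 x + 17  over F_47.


Delta = -16(4 a^3 + 27 b^2) mod 47 = 43
-1728 * (4 a)^3 = -1728 * (4*15)^3 mod 47 = 9
j = 9 * 43^(-1) mod 47 = 33

j = 33 (mod 47)


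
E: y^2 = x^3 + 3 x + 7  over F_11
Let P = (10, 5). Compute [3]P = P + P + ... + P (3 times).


k = 3 = 11_2 (binary, LSB first: 11)
Double-and-add from P = (10, 5):
  bit 0 = 1: acc = O + (10, 5) = (10, 5)
  bit 1 = 1: acc = (10, 5) + (5, 9) = (5, 2)

3P = (5, 2)


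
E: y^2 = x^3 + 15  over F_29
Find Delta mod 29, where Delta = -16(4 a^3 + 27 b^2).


4 a^3 + 27 b^2 = 4*0^3 + 27*15^2 = 0 + 6075 = 6075
Delta = -16 * (6075) = -97200
Delta mod 29 = 8

Delta = 8 (mod 29)


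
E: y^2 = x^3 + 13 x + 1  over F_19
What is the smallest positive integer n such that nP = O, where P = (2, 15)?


Compute successive multiples of P until we hit O:
  1P = (2, 15)
  2P = (12, 2)
  3P = (16, 7)
  4P = (18, 5)
  5P = (8, 3)
  6P = (13, 7)
  7P = (5, 1)
  8P = (0, 1)
  ... (continuing to 25P)
  25P = O

ord(P) = 25


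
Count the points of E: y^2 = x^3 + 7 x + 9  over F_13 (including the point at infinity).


For each x in F_13, count y with y^2 = x^3 + 7 x + 9 mod 13:
  x = 0: RHS = 9, y in [3, 10]  -> 2 point(s)
  x = 1: RHS = 4, y in [2, 11]  -> 2 point(s)
  x = 4: RHS = 10, y in [6, 7]  -> 2 point(s)
  x = 5: RHS = 0, y in [0]  -> 1 point(s)
  x = 10: RHS = 0, y in [0]  -> 1 point(s)
  x = 11: RHS = 0, y in [0]  -> 1 point(s)
  x = 12: RHS = 1, y in [1, 12]  -> 2 point(s)
Affine points: 11. Add the point at infinity: total = 12.

#E(F_13) = 12


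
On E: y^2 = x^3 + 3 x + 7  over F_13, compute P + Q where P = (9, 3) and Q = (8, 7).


P != Q, so use the chord formula.
s = (y2 - y1) / (x2 - x1) = (4) / (12) mod 13 = 9
x3 = s^2 - x1 - x2 mod 13 = 9^2 - 9 - 8 = 12
y3 = s (x1 - x3) - y1 mod 13 = 9 * (9 - 12) - 3 = 9

P + Q = (12, 9)


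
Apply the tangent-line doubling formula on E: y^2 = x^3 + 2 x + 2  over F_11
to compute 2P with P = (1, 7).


Doubling: s = (3 x1^2 + a) / (2 y1)
s = (3*1^2 + 2) / (2*7) mod 11 = 9
x3 = s^2 - 2 x1 mod 11 = 9^2 - 2*1 = 2
y3 = s (x1 - x3) - y1 mod 11 = 9 * (1 - 2) - 7 = 6

2P = (2, 6)


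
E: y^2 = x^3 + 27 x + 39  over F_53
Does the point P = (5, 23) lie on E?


Check whether y^2 = x^3 + 27 x + 39 (mod 53) for (x, y) = (5, 23).
LHS: y^2 = 23^2 mod 53 = 52
RHS: x^3 + 27 x + 39 = 5^3 + 27*5 + 39 mod 53 = 34
LHS != RHS

No, not on the curve


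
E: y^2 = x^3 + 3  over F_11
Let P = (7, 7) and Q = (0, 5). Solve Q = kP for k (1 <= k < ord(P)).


Enumerate multiples of P until we hit Q = (0, 5):
  1P = (7, 7)
  2P = (0, 6)
  3P = (2, 0)
  4P = (0, 5)
Match found at i = 4.

k = 4


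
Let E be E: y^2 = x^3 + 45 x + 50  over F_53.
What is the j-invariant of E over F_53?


Delta = -16(4 a^3 + 27 b^2) mod 53 = 48
-1728 * (4 a)^3 = -1728 * (4*45)^3 mod 53 = 24
j = 24 * 48^(-1) mod 53 = 27

j = 27 (mod 53)


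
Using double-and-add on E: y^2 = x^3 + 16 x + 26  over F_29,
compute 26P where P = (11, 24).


k = 26 = 11010_2 (binary, LSB first: 01011)
Double-and-add from P = (11, 24):
  bit 0 = 0: acc unchanged = O
  bit 1 = 1: acc = O + (14, 23) = (14, 23)
  bit 2 = 0: acc unchanged = (14, 23)
  bit 3 = 1: acc = (14, 23) + (15, 4) = (13, 16)
  bit 4 = 1: acc = (13, 16) + (8, 17) = (15, 25)

26P = (15, 25)


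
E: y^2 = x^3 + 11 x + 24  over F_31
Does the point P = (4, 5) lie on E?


Check whether y^2 = x^3 + 11 x + 24 (mod 31) for (x, y) = (4, 5).
LHS: y^2 = 5^2 mod 31 = 25
RHS: x^3 + 11 x + 24 = 4^3 + 11*4 + 24 mod 31 = 8
LHS != RHS

No, not on the curve


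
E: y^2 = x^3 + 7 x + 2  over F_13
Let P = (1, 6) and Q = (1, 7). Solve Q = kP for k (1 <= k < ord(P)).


Enumerate multiples of P until we hit Q = (1, 7):
  1P = (1, 6)
  2P = (7, 2)
  3P = (4, 9)
  4P = (9, 12)
  5P = (6, 0)
  6P = (9, 1)
  7P = (4, 4)
  8P = (7, 11)
  9P = (1, 7)
Match found at i = 9.

k = 9


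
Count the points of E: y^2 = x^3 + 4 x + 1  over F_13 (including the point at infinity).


For each x in F_13, count y with y^2 = x^3 + 4 x + 1 mod 13:
  x = 0: RHS = 1, y in [1, 12]  -> 2 point(s)
  x = 2: RHS = 4, y in [2, 11]  -> 2 point(s)
  x = 3: RHS = 1, y in [1, 12]  -> 2 point(s)
  x = 4: RHS = 3, y in [4, 9]  -> 2 point(s)
  x = 5: RHS = 3, y in [4, 9]  -> 2 point(s)
  x = 8: RHS = 12, y in [5, 8]  -> 2 point(s)
  x = 9: RHS = 12, y in [5, 8]  -> 2 point(s)
  x = 10: RHS = 1, y in [1, 12]  -> 2 point(s)
  x = 12: RHS = 9, y in [3, 10]  -> 2 point(s)
Affine points: 18. Add the point at infinity: total = 19.

#E(F_13) = 19


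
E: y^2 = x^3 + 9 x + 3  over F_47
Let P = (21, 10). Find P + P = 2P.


Doubling: s = (3 x1^2 + a) / (2 y1)
s = (3*21^2 + 9) / (2*10) mod 47 = 29
x3 = s^2 - 2 x1 mod 47 = 29^2 - 2*21 = 0
y3 = s (x1 - x3) - y1 mod 47 = 29 * (21 - 0) - 10 = 35

2P = (0, 35)


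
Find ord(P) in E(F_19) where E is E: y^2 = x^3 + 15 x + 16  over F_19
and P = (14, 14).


Compute successive multiples of P until we hit O:
  1P = (14, 14)
  2P = (15, 14)
  3P = (9, 5)
  4P = (0, 15)
  5P = (2, 15)
  6P = (10, 11)
  7P = (11, 12)
  8P = (5, 11)
  ... (continuing to 26P)
  26P = O

ord(P) = 26


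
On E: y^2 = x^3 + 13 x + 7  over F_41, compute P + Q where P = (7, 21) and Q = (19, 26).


P != Q, so use the chord formula.
s = (y2 - y1) / (x2 - x1) = (5) / (12) mod 41 = 38
x3 = s^2 - x1 - x2 mod 41 = 38^2 - 7 - 19 = 24
y3 = s (x1 - x3) - y1 mod 41 = 38 * (7 - 24) - 21 = 30

P + Q = (24, 30)


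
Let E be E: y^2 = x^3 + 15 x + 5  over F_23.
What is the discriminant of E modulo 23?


4 a^3 + 27 b^2 = 4*15^3 + 27*5^2 = 13500 + 675 = 14175
Delta = -16 * (14175) = -226800
Delta mod 23 = 3

Delta = 3 (mod 23)


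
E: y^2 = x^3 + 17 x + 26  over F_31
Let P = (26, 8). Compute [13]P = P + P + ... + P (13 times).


k = 13 = 1101_2 (binary, LSB first: 1011)
Double-and-add from P = (26, 8):
  bit 0 = 1: acc = O + (26, 8) = (26, 8)
  bit 1 = 0: acc unchanged = (26, 8)
  bit 2 = 1: acc = (26, 8) + (5, 22) = (28, 14)
  bit 3 = 1: acc = (28, 14) + (10, 7) = (12, 6)

13P = (12, 6)


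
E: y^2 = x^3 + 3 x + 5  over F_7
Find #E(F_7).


For each x in F_7, count y with y^2 = x^3 + 3 x + 5 mod 7:
  x = 1: RHS = 2, y in [3, 4]  -> 2 point(s)
  x = 4: RHS = 4, y in [2, 5]  -> 2 point(s)
  x = 6: RHS = 1, y in [1, 6]  -> 2 point(s)
Affine points: 6. Add the point at infinity: total = 7.

#E(F_7) = 7


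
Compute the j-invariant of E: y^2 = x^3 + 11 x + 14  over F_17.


Delta = -16(4 a^3 + 27 b^2) mod 17 = 8
-1728 * (4 a)^3 = -1728 * (4*11)^3 mod 17 = 16
j = 16 * 8^(-1) mod 17 = 2

j = 2 (mod 17)


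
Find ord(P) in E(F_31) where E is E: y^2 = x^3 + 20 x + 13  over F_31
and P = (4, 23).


Compute successive multiples of P until we hit O:
  1P = (4, 23)
  2P = (12, 11)
  3P = (25, 24)
  4P = (11, 18)
  5P = (26, 6)
  6P = (26, 25)
  7P = (11, 13)
  8P = (25, 7)
  ... (continuing to 11P)
  11P = O

ord(P) = 11


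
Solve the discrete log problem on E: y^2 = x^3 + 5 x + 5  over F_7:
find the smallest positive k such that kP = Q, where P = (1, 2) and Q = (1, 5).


Enumerate multiples of P until we hit Q = (1, 5):
  1P = (1, 2)
  2P = (2, 3)
  3P = (5, 1)
  4P = (5, 6)
  5P = (2, 4)
  6P = (1, 5)
Match found at i = 6.

k = 6


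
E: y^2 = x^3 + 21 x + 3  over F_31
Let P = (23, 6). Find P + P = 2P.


Doubling: s = (3 x1^2 + a) / (2 y1)
s = (3*23^2 + 21) / (2*6) mod 31 = 10
x3 = s^2 - 2 x1 mod 31 = 10^2 - 2*23 = 23
y3 = s (x1 - x3) - y1 mod 31 = 10 * (23 - 23) - 6 = 25

2P = (23, 25)


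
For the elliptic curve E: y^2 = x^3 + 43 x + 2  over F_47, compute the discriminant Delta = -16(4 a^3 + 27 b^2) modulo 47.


4 a^3 + 27 b^2 = 4*43^3 + 27*2^2 = 318028 + 108 = 318136
Delta = -16 * (318136) = -5090176
Delta mod 47 = 18

Delta = 18 (mod 47)


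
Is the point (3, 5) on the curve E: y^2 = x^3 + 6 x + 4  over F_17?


Check whether y^2 = x^3 + 6 x + 4 (mod 17) for (x, y) = (3, 5).
LHS: y^2 = 5^2 mod 17 = 8
RHS: x^3 + 6 x + 4 = 3^3 + 6*3 + 4 mod 17 = 15
LHS != RHS

No, not on the curve


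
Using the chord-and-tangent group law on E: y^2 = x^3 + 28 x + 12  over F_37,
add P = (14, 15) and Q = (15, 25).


P != Q, so use the chord formula.
s = (y2 - y1) / (x2 - x1) = (10) / (1) mod 37 = 10
x3 = s^2 - x1 - x2 mod 37 = 10^2 - 14 - 15 = 34
y3 = s (x1 - x3) - y1 mod 37 = 10 * (14 - 34) - 15 = 7

P + Q = (34, 7)


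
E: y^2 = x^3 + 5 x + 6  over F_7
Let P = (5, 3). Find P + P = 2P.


Doubling: s = (3 x1^2 + a) / (2 y1)
s = (3*5^2 + 5) / (2*3) mod 7 = 4
x3 = s^2 - 2 x1 mod 7 = 4^2 - 2*5 = 6
y3 = s (x1 - x3) - y1 mod 7 = 4 * (5 - 6) - 3 = 0

2P = (6, 0)


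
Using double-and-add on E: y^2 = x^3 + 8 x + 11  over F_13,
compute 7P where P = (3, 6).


k = 7 = 111_2 (binary, LSB first: 111)
Double-and-add from P = (3, 6):
  bit 0 = 1: acc = O + (3, 6) = (3, 6)
  bit 1 = 1: acc = (3, 6) + (10, 5) = (4, 9)
  bit 2 = 1: acc = (4, 9) + (2, 10) = (4, 4)

7P = (4, 4)


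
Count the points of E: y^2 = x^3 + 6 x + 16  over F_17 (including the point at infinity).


For each x in F_17, count y with y^2 = x^3 + 6 x + 16 mod 17:
  x = 0: RHS = 16, y in [4, 13]  -> 2 point(s)
  x = 2: RHS = 2, y in [6, 11]  -> 2 point(s)
  x = 4: RHS = 2, y in [6, 11]  -> 2 point(s)
  x = 5: RHS = 1, y in [1, 16]  -> 2 point(s)
  x = 6: RHS = 13, y in [8, 9]  -> 2 point(s)
  x = 8: RHS = 15, y in [7, 10]  -> 2 point(s)
  x = 9: RHS = 0, y in [0]  -> 1 point(s)
  x = 11: RHS = 2, y in [6, 11]  -> 2 point(s)
  x = 13: RHS = 13, y in [8, 9]  -> 2 point(s)
  x = 15: RHS = 13, y in [8, 9]  -> 2 point(s)
  x = 16: RHS = 9, y in [3, 14]  -> 2 point(s)
Affine points: 21. Add the point at infinity: total = 22.

#E(F_17) = 22


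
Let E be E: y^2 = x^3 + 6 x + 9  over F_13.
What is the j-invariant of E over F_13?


Delta = -16(4 a^3 + 27 b^2) mod 13 = 12
-1728 * (4 a)^3 = -1728 * (4*6)^3 mod 13 = 5
j = 5 * 12^(-1) mod 13 = 8

j = 8 (mod 13)


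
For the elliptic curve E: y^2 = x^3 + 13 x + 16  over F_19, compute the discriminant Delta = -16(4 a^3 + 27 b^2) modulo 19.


4 a^3 + 27 b^2 = 4*13^3 + 27*16^2 = 8788 + 6912 = 15700
Delta = -16 * (15700) = -251200
Delta mod 19 = 18

Delta = 18 (mod 19)


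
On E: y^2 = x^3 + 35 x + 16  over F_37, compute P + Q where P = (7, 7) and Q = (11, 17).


P != Q, so use the chord formula.
s = (y2 - y1) / (x2 - x1) = (10) / (4) mod 37 = 21
x3 = s^2 - x1 - x2 mod 37 = 21^2 - 7 - 11 = 16
y3 = s (x1 - x3) - y1 mod 37 = 21 * (7 - 16) - 7 = 26

P + Q = (16, 26)


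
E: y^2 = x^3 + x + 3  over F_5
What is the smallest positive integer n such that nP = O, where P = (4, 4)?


Compute successive multiples of P until we hit O:
  1P = (4, 4)
  2P = (1, 0)
  3P = (4, 1)
  4P = O

ord(P) = 4


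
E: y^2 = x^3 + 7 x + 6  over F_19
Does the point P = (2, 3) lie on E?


Check whether y^2 = x^3 + 7 x + 6 (mod 19) for (x, y) = (2, 3).
LHS: y^2 = 3^2 mod 19 = 9
RHS: x^3 + 7 x + 6 = 2^3 + 7*2 + 6 mod 19 = 9
LHS = RHS

Yes, on the curve


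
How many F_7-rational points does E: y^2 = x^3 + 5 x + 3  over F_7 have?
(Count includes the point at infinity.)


For each x in F_7, count y with y^2 = x^3 + 5 x + 3 mod 7:
  x = 1: RHS = 2, y in [3, 4]  -> 2 point(s)
  x = 2: RHS = 0, y in [0]  -> 1 point(s)
  x = 6: RHS = 4, y in [2, 5]  -> 2 point(s)
Affine points: 5. Add the point at infinity: total = 6.

#E(F_7) = 6


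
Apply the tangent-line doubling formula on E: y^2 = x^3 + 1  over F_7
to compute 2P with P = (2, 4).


Doubling: s = (3 x1^2 + a) / (2 y1)
s = (3*2^2 + 0) / (2*4) mod 7 = 5
x3 = s^2 - 2 x1 mod 7 = 5^2 - 2*2 = 0
y3 = s (x1 - x3) - y1 mod 7 = 5 * (2 - 0) - 4 = 6

2P = (0, 6)


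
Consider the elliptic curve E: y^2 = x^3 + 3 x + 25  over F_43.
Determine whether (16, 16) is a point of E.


Check whether y^2 = x^3 + 3 x + 25 (mod 43) for (x, y) = (16, 16).
LHS: y^2 = 16^2 mod 43 = 41
RHS: x^3 + 3 x + 25 = 16^3 + 3*16 + 25 mod 43 = 41
LHS = RHS

Yes, on the curve


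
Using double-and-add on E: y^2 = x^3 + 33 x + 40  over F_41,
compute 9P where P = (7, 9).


k = 9 = 1001_2 (binary, LSB first: 1001)
Double-and-add from P = (7, 9):
  bit 0 = 1: acc = O + (7, 9) = (7, 9)
  bit 1 = 0: acc unchanged = (7, 9)
  bit 2 = 0: acc unchanged = (7, 9)
  bit 3 = 1: acc = (7, 9) + (32, 11) = (27, 14)

9P = (27, 14)


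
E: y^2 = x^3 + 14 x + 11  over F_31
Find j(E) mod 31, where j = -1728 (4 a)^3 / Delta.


Delta = -16(4 a^3 + 27 b^2) mod 31 = 24
-1728 * (4 a)^3 = -1728 * (4*14)^3 mod 31 = 8
j = 8 * 24^(-1) mod 31 = 21

j = 21 (mod 31)


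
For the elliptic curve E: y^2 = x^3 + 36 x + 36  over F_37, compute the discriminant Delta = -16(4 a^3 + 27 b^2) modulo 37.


4 a^3 + 27 b^2 = 4*36^3 + 27*36^2 = 186624 + 34992 = 221616
Delta = -16 * (221616) = -3545856
Delta mod 37 = 2

Delta = 2 (mod 37)


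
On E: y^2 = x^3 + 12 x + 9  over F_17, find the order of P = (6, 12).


Compute successive multiples of P until we hit O:
  1P = (6, 12)
  2P = (13, 4)
  3P = (0, 3)
  4P = (9, 9)
  5P = (3, 2)
  6P = (4, 6)
  7P = (16, 9)
  8P = (16, 8)
  ... (continuing to 15P)
  15P = O

ord(P) = 15


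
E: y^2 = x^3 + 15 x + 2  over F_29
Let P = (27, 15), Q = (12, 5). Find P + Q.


P != Q, so use the chord formula.
s = (y2 - y1) / (x2 - x1) = (19) / (14) mod 29 = 20
x3 = s^2 - x1 - x2 mod 29 = 20^2 - 27 - 12 = 13
y3 = s (x1 - x3) - y1 mod 29 = 20 * (27 - 13) - 15 = 4

P + Q = (13, 4)


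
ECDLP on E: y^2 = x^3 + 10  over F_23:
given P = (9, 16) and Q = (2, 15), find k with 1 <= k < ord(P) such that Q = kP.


Enumerate multiples of P until we hit Q = (2, 15):
  1P = (9, 16)
  2P = (21, 5)
  3P = (17, 22)
  4P = (22, 3)
  5P = (16, 14)
  6P = (7, 13)
  7P = (15, 21)
  8P = (8, 4)
  9P = (12, 17)
  10P = (20, 11)
  11P = (2, 8)
  12P = (18, 0)
  13P = (2, 15)
Match found at i = 13.

k = 13


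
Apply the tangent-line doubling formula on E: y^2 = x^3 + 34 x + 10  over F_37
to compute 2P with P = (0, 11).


Doubling: s = (3 x1^2 + a) / (2 y1)
s = (3*0^2 + 34) / (2*11) mod 37 = 15
x3 = s^2 - 2 x1 mod 37 = 15^2 - 2*0 = 3
y3 = s (x1 - x3) - y1 mod 37 = 15 * (0 - 3) - 11 = 18

2P = (3, 18)


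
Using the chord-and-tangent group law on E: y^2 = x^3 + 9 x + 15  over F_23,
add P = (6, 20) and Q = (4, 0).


P != Q, so use the chord formula.
s = (y2 - y1) / (x2 - x1) = (3) / (21) mod 23 = 10
x3 = s^2 - x1 - x2 mod 23 = 10^2 - 6 - 4 = 21
y3 = s (x1 - x3) - y1 mod 23 = 10 * (6 - 21) - 20 = 14

P + Q = (21, 14)


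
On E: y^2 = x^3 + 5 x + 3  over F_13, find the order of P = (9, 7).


Compute successive multiples of P until we hit O:
  1P = (9, 7)
  2P = (9, 6)
  3P = O

ord(P) = 3


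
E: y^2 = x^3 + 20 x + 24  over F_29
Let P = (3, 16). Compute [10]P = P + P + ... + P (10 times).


k = 10 = 1010_2 (binary, LSB first: 0101)
Double-and-add from P = (3, 16):
  bit 0 = 0: acc unchanged = O
  bit 1 = 1: acc = O + (1, 25) = (1, 25)
  bit 2 = 0: acc unchanged = (1, 25)
  bit 3 = 1: acc = (1, 25) + (12, 22) = (12, 7)

10P = (12, 7)


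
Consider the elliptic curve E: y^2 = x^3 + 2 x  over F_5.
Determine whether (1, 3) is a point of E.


Check whether y^2 = x^3 + 2 x + 0 (mod 5) for (x, y) = (1, 3).
LHS: y^2 = 3^2 mod 5 = 4
RHS: x^3 + 2 x + 0 = 1^3 + 2*1 + 0 mod 5 = 3
LHS != RHS

No, not on the curve


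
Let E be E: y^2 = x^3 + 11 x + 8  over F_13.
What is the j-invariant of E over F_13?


Delta = -16(4 a^3 + 27 b^2) mod 13 = 8
-1728 * (4 a)^3 = -1728 * (4*11)^3 mod 13 = 8
j = 8 * 8^(-1) mod 13 = 1

j = 1 (mod 13)


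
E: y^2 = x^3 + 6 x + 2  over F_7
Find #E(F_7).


For each x in F_7, count y with y^2 = x^3 + 6 x + 2 mod 7:
  x = 0: RHS = 2, y in [3, 4]  -> 2 point(s)
  x = 1: RHS = 2, y in [3, 4]  -> 2 point(s)
  x = 2: RHS = 1, y in [1, 6]  -> 2 point(s)
  x = 6: RHS = 2, y in [3, 4]  -> 2 point(s)
Affine points: 8. Add the point at infinity: total = 9.

#E(F_7) = 9


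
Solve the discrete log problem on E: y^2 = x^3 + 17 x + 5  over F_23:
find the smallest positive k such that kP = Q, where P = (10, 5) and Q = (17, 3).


Enumerate multiples of P until we hit Q = (17, 3):
  1P = (10, 5)
  2P = (9, 6)
  3P = (5, 13)
  4P = (17, 20)
  5P = (2, 22)
  6P = (13, 10)
  7P = (13, 13)
  8P = (2, 1)
  9P = (17, 3)
Match found at i = 9.

k = 9


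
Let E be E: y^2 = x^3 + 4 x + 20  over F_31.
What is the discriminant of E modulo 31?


4 a^3 + 27 b^2 = 4*4^3 + 27*20^2 = 256 + 10800 = 11056
Delta = -16 * (11056) = -176896
Delta mod 31 = 21

Delta = 21 (mod 31)


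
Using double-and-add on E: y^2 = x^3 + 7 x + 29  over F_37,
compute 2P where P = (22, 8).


k = 2 = 10_2 (binary, LSB first: 01)
Double-and-add from P = (22, 8):
  bit 0 = 0: acc unchanged = O
  bit 1 = 1: acc = O + (31, 20) = (31, 20)

2P = (31, 20)


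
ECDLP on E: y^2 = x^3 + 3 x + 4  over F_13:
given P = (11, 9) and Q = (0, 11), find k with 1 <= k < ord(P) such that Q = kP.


Enumerate multiples of P until we hit Q = (0, 11):
  1P = (11, 9)
  2P = (0, 11)
Match found at i = 2.

k = 2


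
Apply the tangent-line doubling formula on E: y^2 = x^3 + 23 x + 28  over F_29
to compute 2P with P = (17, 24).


Doubling: s = (3 x1^2 + a) / (2 y1)
s = (3*17^2 + 23) / (2*24) mod 29 = 27
x3 = s^2 - 2 x1 mod 29 = 27^2 - 2*17 = 28
y3 = s (x1 - x3) - y1 mod 29 = 27 * (17 - 28) - 24 = 27

2P = (28, 27)


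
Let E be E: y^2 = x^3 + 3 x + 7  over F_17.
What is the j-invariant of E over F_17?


Delta = -16(4 a^3 + 27 b^2) mod 17 = 3
-1728 * (4 a)^3 = -1728 * (4*3)^3 mod 17 = 15
j = 15 * 3^(-1) mod 17 = 5

j = 5 (mod 17)


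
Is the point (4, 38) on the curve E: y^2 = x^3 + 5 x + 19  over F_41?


Check whether y^2 = x^3 + 5 x + 19 (mod 41) for (x, y) = (4, 38).
LHS: y^2 = 38^2 mod 41 = 9
RHS: x^3 + 5 x + 19 = 4^3 + 5*4 + 19 mod 41 = 21
LHS != RHS

No, not on the curve


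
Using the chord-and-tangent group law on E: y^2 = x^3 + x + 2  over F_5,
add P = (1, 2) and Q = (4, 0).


P != Q, so use the chord formula.
s = (y2 - y1) / (x2 - x1) = (3) / (3) mod 5 = 1
x3 = s^2 - x1 - x2 mod 5 = 1^2 - 1 - 4 = 1
y3 = s (x1 - x3) - y1 mod 5 = 1 * (1 - 1) - 2 = 3

P + Q = (1, 3)
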